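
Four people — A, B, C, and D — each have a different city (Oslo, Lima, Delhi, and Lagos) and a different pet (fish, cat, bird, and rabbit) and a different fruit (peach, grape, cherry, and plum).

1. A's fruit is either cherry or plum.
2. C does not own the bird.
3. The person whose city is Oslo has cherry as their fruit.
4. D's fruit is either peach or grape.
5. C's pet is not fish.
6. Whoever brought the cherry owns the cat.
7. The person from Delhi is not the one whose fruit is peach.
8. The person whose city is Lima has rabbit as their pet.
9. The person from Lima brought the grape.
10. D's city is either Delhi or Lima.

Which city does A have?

Delhi

With clues 1–9, Lagos and Lima are impossible for A's city.
With clues 1–10, Oslo is impossible for A's city.
That leaves Delhi.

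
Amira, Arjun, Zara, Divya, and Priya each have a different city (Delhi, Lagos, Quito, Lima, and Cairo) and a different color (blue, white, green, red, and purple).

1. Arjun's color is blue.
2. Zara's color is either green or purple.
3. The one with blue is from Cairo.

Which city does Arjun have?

Cairo

With clues 1–3, Delhi, Lagos, Lima, and Quito are impossible for Arjun's city.
That leaves Cairo.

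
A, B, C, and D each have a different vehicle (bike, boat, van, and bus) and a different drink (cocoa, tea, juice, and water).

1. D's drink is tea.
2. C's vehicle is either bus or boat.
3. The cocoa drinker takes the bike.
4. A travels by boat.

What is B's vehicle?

With clues 1–4, boat, bus, and van are impossible for B's vehicle.
That leaves bike.

bike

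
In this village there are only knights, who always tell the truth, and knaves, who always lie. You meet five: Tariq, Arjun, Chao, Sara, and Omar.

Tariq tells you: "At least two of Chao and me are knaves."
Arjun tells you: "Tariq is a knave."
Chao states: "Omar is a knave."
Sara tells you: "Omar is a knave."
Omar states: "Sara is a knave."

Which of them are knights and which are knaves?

Consider Tariq. Suppose Tariq is a knight.
Then Tariq's own statement would have to be true, but it can't be — contradiction.
So Tariq is a knave.
With that fixed, Arjun's statement is true, so Arjun is a knight.
Consider Chao. Suppose Chao is a knave.
Then Tariq's statement comes out true, contradicting Tariq being a knave.
So Chao is a knight.
Consider Sara. Suppose Sara is a knave.
Then no assignment of the remaining roles makes every statement match its speaker's type — contradiction.
So Sara is a knight.
With that fixed, Omar's statement is false, so Omar is a knave.

Tariq: knave, Arjun: knight, Chao: knight, Sara: knight, Omar: knave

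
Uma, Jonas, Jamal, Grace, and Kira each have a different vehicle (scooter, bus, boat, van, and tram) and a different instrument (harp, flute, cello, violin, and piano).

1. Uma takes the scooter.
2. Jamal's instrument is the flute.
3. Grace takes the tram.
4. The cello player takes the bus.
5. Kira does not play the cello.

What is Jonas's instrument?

With clues 1–2, flute is impossible for Jonas's instrument.
With clues 1–5, harp, piano, and violin are impossible for Jonas's instrument.
That leaves cello.

cello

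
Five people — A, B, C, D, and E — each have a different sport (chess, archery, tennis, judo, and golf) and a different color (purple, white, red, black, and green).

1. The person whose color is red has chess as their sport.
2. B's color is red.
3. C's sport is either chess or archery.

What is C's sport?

archery

With clues 1–2, chess is impossible for C's sport.
With clues 1–3, golf, judo, and tennis are impossible for C's sport.
That leaves archery.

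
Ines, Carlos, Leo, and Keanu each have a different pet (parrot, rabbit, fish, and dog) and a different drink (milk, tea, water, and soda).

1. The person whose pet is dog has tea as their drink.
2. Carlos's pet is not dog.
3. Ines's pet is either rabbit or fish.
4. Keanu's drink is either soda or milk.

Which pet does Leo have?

dog

With clues 1–4, fish, parrot, and rabbit are impossible for Leo's pet.
That leaves dog.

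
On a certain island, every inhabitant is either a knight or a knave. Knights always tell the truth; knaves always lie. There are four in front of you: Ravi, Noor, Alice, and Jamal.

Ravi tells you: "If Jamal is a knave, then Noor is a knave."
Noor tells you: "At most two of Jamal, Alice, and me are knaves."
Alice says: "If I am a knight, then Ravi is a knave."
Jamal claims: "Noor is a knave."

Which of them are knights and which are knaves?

Consider Ravi. Suppose Ravi is a knight.
Then whichever role Alice has, Alice's statement has the wrong truth value — contradiction.
So Ravi is a knave.
With that fixed, Alice's statement is true, so Alice is a knight.
With that fixed, Noor's statement is true, so Noor is a knight.
With that fixed, Jamal's statement is false, so Jamal is a knave.

Ravi: knave, Noor: knight, Alice: knight, Jamal: knave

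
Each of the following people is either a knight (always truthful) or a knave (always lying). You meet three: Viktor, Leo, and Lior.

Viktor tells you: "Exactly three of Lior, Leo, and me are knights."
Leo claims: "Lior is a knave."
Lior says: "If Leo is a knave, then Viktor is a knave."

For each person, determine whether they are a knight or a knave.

Viktor: knave, Leo: knave, Lior: knight

Consider Viktor. Suppose Viktor is a knight.
Then no assignment of the remaining roles makes every statement match its speaker's type — contradiction.
So Viktor is a knave.
With that fixed, Lior's statement is true, so Lior is a knight.
With that fixed, Leo's statement is false, so Leo is a knave.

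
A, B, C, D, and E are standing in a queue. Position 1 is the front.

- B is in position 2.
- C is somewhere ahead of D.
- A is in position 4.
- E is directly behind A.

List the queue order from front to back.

From clue 1: B → position 2.
From clues 1–2: C is in {1,3,4}.
From clues 1–3: A → position 4.
From clues 1–4: C → position 1, D → position 3, E → position 5.

C, B, D, A, E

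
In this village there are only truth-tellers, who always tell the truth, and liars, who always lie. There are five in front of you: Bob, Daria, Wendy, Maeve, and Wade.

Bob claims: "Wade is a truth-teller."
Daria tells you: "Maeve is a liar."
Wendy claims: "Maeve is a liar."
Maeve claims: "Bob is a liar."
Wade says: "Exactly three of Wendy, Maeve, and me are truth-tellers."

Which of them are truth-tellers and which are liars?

Bob: liar, Daria: liar, Wendy: liar, Maeve: truth-teller, Wade: liar

Consider Bob. Suppose Bob is a truth-teller.
Then no assignment of the remaining roles makes every statement match its speaker's type — contradiction.
So Bob is a liar.
With that fixed, Maeve's statement is true, so Maeve is a truth-teller.
With that fixed, Daria's statement is false, so Daria is a liar.
With that fixed, Wendy's statement is false, so Wendy is a liar.
With that fixed, Wade's statement is false, so Wade is a liar.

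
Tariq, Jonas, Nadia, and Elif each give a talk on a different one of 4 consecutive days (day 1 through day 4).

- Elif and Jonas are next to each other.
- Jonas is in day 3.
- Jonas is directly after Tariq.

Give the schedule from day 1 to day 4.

Nadia, Tariq, Jonas, Elif

From clues 1–2: Jonas → day 3.
From clues 1–3: Nadia → day 1, Tariq → day 2, Elif → day 4.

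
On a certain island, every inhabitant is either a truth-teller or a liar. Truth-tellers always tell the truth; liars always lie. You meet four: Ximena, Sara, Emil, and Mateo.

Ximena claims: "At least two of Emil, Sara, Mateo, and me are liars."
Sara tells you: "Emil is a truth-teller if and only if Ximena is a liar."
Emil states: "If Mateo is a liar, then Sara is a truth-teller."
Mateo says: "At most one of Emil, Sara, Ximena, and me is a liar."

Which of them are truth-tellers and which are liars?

Ximena: liar, Sara: truth-teller, Emil: truth-teller, Mateo: truth-teller

Consider Ximena. Suppose Ximena is a truth-teller.
Then no assignment of the remaining roles makes every statement match its speaker's type — contradiction.
So Ximena is a liar.
Consider Sara. Suppose Sara is a liar.
Then Ximena's statement comes out true, contradicting Ximena being a liar.
So Sara is a truth-teller.
With that fixed, Emil's statement is true, so Emil is a truth-teller.
Consider Mateo. Suppose Mateo is a liar.
Then Ximena's statement comes out true, contradicting Ximena being a liar.
So Mateo is a truth-teller.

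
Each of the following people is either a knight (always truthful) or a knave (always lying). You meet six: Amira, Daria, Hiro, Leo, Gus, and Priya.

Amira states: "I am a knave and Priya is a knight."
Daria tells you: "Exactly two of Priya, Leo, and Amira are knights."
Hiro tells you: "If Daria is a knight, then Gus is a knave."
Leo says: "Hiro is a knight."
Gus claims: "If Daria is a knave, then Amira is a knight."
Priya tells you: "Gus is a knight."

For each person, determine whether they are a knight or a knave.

Amira: knave, Daria: knave, Hiro: knight, Leo: knight, Gus: knave, Priya: knave

Consider Amira. Suppose Amira is a knight.
Then Amira's own statement would have to be true, but it can't be — contradiction.
So Amira is a knave.
Consider Daria. Suppose Daria is a knight.
Then no assignment of the remaining roles makes every statement match its speaker's type — contradiction.
So Daria is a knave.
With that fixed, Hiro's statement is true, so Hiro is a knight.
With that fixed, Leo's statement is true, so Leo is a knight.
With that fixed, Gus's statement is false, so Gus is a knave.
With that fixed, Priya's statement is false, so Priya is a knave.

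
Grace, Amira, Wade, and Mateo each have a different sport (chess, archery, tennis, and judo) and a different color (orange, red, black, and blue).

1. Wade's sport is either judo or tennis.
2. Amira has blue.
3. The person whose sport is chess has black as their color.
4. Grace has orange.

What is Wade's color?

With clues 1–2, blue is impossible for Wade's color.
With clues 1–3, black is impossible for Wade's color.
With clues 1–4, orange is impossible for Wade's color.
That leaves red.

red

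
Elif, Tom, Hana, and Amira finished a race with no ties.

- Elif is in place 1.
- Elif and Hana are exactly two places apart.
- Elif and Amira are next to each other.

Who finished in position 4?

With clue 1, Elif is ruled out for place 4.
With clues 1–2, Hana is ruled out for place 4.
With clues 1–3, Amira is ruled out for place 4.
So place 4 is Tom.

Tom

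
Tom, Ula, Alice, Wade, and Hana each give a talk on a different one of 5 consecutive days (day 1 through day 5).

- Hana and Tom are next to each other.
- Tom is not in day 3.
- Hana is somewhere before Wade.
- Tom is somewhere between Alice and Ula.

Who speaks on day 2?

With clues 1–3, Wade is ruled out for day 2.
With clues 1–4, Alice, Hana, and Ula are ruled out for day 2.
So day 2 is Tom.

Tom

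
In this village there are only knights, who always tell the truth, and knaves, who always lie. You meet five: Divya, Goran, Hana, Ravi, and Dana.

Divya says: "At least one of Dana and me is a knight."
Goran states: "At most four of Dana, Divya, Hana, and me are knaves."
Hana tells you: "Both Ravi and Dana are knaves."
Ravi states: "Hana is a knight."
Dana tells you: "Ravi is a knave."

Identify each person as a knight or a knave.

Regardless of anyone's role, Goran's statement is true, so Goran is a knight.
Consider Divya. Suppose Divya is a knave.
Then no assignment of the remaining roles makes every statement match its speaker's type — contradiction.
So Divya is a knight.
Consider Hana. Suppose Hana is a knight.
Then no assignment of the remaining roles makes every statement match its speaker's type — contradiction.
So Hana is a knave.
With that fixed, Ravi's statement is false, so Ravi is a knave.
With that fixed, Dana's statement is true, so Dana is a knight.

Divya: knight, Goran: knight, Hana: knave, Ravi: knave, Dana: knight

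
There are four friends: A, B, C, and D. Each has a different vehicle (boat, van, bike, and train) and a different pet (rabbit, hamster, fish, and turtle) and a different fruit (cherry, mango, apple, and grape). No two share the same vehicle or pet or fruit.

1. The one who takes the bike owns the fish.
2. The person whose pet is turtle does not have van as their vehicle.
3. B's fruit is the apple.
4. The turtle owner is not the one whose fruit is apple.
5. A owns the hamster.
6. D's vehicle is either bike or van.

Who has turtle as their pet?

With clues 1–4, B is impossible for the one with pet turtle.
With clues 1–5, A is impossible for the one with pet turtle.
With clues 1–6, D is impossible for the one with pet turtle.
That leaves C.

C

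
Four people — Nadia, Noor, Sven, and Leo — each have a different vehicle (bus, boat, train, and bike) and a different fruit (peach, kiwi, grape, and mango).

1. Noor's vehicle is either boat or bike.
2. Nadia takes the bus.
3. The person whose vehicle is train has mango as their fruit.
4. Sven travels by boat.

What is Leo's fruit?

mango

With clues 1–4, grape, kiwi, and peach are impossible for Leo's fruit.
That leaves mango.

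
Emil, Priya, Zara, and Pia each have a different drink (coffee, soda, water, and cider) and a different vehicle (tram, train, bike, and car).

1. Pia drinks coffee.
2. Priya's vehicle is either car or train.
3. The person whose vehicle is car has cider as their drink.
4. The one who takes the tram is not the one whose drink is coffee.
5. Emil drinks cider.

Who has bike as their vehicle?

With clues 1–2, Priya is impossible for the one with vehicle bike.
With clues 1–5, Emil and Zara are impossible for the one with vehicle bike.
That leaves Pia.

Pia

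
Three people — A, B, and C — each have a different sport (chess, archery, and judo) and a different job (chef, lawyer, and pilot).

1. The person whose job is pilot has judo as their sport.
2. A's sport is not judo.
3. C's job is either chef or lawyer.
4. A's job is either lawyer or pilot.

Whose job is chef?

C

With clues 1–3, B is impossible for the one with job chef.
With clues 1–4, A is impossible for the one with job chef.
That leaves C.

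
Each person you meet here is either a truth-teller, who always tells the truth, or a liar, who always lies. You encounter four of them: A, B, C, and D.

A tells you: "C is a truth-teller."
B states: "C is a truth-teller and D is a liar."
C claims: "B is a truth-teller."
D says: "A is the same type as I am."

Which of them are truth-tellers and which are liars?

Consider A. Suppose A is a liar.
Then whichever role D has, D's statement has the wrong truth value — contradiction.
So A is a truth-teller.
Consider B. Suppose B is a liar.
Then no assignment of the remaining roles makes every statement match its speaker's type — contradiction.
So B is a truth-teller.
With that fixed, C's statement is true, so C is a truth-teller.
Consider D. Suppose D is a truth-teller.
Then B's statement comes out false, contradicting B being a truth-teller.
So D is a liar.

A: truth-teller, B: truth-teller, C: truth-teller, D: liar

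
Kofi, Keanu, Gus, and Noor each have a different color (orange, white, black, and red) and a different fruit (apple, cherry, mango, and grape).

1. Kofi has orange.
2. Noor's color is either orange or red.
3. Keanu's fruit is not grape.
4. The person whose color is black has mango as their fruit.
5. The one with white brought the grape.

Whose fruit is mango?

With clues 1–4, Kofi and Noor are impossible for the one with fruit mango.
With clues 1–5, Gus is impossible for the one with fruit mango.
That leaves Keanu.

Keanu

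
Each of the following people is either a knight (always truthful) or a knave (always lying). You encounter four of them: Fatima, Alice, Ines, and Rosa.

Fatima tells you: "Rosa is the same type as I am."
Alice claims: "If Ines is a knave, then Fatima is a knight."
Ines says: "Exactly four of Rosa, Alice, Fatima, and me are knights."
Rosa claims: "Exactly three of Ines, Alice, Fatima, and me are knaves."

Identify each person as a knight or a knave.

Fatima: knave, Alice: knave, Ines: knave, Rosa: knight

Consider Fatima. Suppose Fatima is a knight.
Then no assignment of the remaining roles makes every statement match its speaker's type — contradiction.
So Fatima is a knave.
With that fixed, Ines's statement is false, so Ines is a knave.
With that fixed, Alice's statement is false, so Alice is a knave.
Consider Rosa. Suppose Rosa is a knave.
Then Fatima's statement comes out true, contradicting Fatima being a knave.
So Rosa is a knight.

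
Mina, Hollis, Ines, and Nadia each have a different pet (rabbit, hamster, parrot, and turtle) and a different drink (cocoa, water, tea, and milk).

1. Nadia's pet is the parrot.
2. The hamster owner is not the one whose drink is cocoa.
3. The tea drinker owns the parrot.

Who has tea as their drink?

With clues 1–3, Hollis, Ines, and Mina are impossible for the one with drink tea.
That leaves Nadia.

Nadia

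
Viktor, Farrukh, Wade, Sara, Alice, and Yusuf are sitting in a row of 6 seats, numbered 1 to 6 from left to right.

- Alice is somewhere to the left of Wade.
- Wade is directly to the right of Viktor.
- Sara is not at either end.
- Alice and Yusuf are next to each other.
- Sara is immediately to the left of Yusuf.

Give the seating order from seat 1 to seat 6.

Farrukh, Sara, Yusuf, Alice, Viktor, Wade

From clue 1: Wade is in {2,3,4,5,6}.
From clues 1–2: Viktor is in {2,3,4,5}.
From clues 1–4: Viktor is in {3,4,5}.
From clues 1–5: Farrukh → seat 1, Sara → seat 2, Yusuf → seat 3, Alice → seat 4, Viktor → seat 5, Wade → seat 6.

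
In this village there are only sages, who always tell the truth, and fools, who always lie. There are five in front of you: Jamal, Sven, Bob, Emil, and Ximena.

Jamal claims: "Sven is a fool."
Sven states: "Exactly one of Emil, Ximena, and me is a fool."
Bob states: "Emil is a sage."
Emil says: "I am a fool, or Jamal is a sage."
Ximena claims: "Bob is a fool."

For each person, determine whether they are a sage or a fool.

Consider Jamal. Suppose Jamal is a fool.
Then whichever role Emil has, Emil's statement has the wrong truth value — contradiction.
So Jamal is a sage.
With that fixed, Emil's statement is true, so Emil is a sage.
With that fixed, Bob's statement is true, so Bob is a sage.
With that fixed, Ximena's statement is false, so Ximena is a fool.
Consider Sven. Suppose Sven is a sage.
Then Jamal's statement comes out false, contradicting Jamal being a sage.
So Sven is a fool.

Jamal: sage, Sven: fool, Bob: sage, Emil: sage, Ximena: fool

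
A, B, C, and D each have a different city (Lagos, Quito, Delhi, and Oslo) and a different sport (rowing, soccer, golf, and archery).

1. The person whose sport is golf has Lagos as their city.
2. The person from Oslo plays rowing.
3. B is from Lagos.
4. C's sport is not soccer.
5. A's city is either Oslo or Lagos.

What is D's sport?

soccer

With clues 1–3, golf is impossible for D's sport.
With clues 1–5, archery and rowing are impossible for D's sport.
That leaves soccer.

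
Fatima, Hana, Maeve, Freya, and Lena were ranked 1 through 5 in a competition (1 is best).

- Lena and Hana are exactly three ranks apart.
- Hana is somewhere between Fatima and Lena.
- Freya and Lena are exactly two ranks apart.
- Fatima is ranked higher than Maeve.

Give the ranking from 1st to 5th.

From clue 1: Hana is in {1,2,4,5}.
From clues 1–2: Fatima is in {1,5}.
From clues 1–3: Freya → rank 3.
From clues 1–4: Fatima → rank 1, Hana → rank 2, Maeve → rank 4, Lena → rank 5.

Fatima, Hana, Freya, Maeve, Lena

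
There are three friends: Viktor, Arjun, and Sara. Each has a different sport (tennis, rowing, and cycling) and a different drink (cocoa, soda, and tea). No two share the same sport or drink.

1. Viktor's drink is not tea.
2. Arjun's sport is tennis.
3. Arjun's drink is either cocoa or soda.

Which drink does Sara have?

With clues 1–3, cocoa and soda are impossible for Sara's drink.
That leaves tea.

tea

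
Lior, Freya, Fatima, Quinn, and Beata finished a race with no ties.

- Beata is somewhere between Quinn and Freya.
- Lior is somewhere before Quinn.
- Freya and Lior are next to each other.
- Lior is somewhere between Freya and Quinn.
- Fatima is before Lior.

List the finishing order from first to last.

Fatima, Freya, Lior, Beata, Quinn

From clue 1: Beata is in {2,3,4}.
From clues 1–3: Quinn is in {4,5}.
From clues 1–4: Lior is in {2,3}.
From clues 1–5: Fatima → place 1, Freya → place 2, Lior → place 3, Beata → place 4, Quinn → place 5.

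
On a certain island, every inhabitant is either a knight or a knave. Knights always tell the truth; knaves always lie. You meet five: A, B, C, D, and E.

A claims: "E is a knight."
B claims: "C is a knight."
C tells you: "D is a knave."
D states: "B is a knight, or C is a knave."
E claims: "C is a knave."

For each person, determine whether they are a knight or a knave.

Consider A. Suppose A is a knave.
Then no assignment of the remaining roles makes every statement match its speaker's type — contradiction.
So A is a knight.
Consider B. Suppose B is a knight.
Then no assignment of the remaining roles makes every statement match its speaker's type — contradiction.
So B is a knave.
Consider C. Suppose C is a knight.
Then B's statement comes out true, contradicting B being a knave.
So C is a knave.
With that fixed, D's statement is true, so D is a knight.
With that fixed, E's statement is true, so E is a knight.

A: knight, B: knave, C: knave, D: knight, E: knight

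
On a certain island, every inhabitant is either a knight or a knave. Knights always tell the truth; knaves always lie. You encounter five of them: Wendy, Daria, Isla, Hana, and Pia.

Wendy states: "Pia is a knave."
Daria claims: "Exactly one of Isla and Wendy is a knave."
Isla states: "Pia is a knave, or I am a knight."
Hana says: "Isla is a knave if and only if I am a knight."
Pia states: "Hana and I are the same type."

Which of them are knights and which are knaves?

Consider Wendy. Suppose Wendy is a knight.
Then no assignment of the remaining roles makes every statement match its speaker's type — contradiction.
So Wendy is a knave.
Consider Daria. Suppose Daria is a knight.
Then no assignment of the remaining roles makes every statement match its speaker's type — contradiction.
So Daria is a knave.
Consider Isla. Suppose Isla is a knight.
Then Daria's statement comes out true, contradicting Daria being a knave.
So Isla is a knave.
Consider Hana. Suppose Hana is a knave.
Then whichever role Pia has, Pia's statement has the wrong truth value — contradiction.
So Hana is a knight.
Consider Pia. Suppose Pia is a knave.
Then Wendy's statement comes out true, contradicting Wendy being a knave.
So Pia is a knight.

Wendy: knave, Daria: knave, Isla: knave, Hana: knight, Pia: knight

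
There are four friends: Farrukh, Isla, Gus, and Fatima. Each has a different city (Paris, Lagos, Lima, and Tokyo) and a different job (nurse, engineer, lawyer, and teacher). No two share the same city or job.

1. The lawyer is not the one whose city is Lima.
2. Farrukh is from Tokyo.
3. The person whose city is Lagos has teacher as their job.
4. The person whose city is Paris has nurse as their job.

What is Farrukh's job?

With clues 1–3, teacher is impossible for Farrukh's job.
With clues 1–4, engineer and nurse are impossible for Farrukh's job.
That leaves lawyer.

lawyer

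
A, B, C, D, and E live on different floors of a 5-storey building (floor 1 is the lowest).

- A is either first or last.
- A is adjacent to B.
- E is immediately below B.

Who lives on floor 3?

With clue 1, A is ruled out for floor 3.
With clues 1–2, B is ruled out for floor 3.
With clues 1–3, C and D are ruled out for floor 3.
So floor 3 is E.

E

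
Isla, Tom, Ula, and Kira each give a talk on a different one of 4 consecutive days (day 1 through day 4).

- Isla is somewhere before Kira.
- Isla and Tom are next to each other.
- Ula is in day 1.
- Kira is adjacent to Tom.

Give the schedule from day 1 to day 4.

From clue 1: Isla is in {1,2,3}.
From clues 1–2: Kira is in {3,4}.
From clues 1–3: Ula → day 1, Kira → day 4.
From clues 1–4: Isla → day 2, Tom → day 3.

Ula, Isla, Tom, Kira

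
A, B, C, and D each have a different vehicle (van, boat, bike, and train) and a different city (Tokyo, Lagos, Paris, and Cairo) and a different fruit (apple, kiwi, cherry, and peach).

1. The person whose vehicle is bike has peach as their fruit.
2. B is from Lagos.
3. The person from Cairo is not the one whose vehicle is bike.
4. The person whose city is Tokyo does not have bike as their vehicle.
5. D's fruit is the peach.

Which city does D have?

Paris

With clues 1–2, Lagos is impossible for D's city.
With clues 1–5, Cairo and Tokyo are impossible for D's city.
That leaves Paris.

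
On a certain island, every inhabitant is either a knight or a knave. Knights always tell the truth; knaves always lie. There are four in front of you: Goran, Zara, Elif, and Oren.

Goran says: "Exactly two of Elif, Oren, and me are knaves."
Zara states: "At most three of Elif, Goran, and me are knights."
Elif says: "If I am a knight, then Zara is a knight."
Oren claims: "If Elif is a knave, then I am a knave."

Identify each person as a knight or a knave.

Regardless of anyone's role, Zara's statement is true, so Zara is a knight.
With that fixed, Elif's statement is true, so Elif is a knight.
With that fixed, Oren's statement is true, so Oren is a knight.
With that fixed, Goran's statement is false, so Goran is a knave.

Goran: knave, Zara: knight, Elif: knight, Oren: knight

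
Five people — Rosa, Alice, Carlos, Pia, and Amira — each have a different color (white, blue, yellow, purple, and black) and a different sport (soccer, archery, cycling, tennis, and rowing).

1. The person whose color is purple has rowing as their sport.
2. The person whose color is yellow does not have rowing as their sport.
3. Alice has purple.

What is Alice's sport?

With clues 1–3, archery, cycling, soccer, and tennis are impossible for Alice's sport.
That leaves rowing.

rowing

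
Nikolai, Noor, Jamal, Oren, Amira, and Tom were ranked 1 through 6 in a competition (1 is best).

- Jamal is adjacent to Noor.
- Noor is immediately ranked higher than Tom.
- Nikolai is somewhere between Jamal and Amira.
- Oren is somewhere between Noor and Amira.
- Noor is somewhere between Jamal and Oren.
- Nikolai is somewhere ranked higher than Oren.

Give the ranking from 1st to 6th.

From clues 1–2: Noor is in {2,3,4,5}.
From clues 1–3: Nikolai is in {2,3,4,5}.
From clues 1–4: Noor is in {2,5}.
From clues 1–5: Jamal → rank 1, Noor → rank 2, Tom → rank 3, Amira → rank 6.
From clues 1–6: Nikolai → rank 4, Oren → rank 5.

Jamal, Noor, Tom, Nikolai, Oren, Amira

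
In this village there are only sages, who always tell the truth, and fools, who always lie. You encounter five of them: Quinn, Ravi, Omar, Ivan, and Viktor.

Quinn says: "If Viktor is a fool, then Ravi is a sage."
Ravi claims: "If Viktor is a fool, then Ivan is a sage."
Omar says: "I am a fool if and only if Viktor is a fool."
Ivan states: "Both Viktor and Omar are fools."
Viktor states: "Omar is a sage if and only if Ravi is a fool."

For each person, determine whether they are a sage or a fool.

Consider Quinn. Suppose Quinn is a fool.
Then no assignment of the remaining roles makes every statement match its speaker's type — contradiction.
So Quinn is a sage.
Consider Ravi. Suppose Ravi is a fool.
Then no assignment of the remaining roles makes every statement match its speaker's type — contradiction.
So Ravi is a sage.
Consider Omar. Suppose Omar is a sage.
Then no assignment of the remaining roles makes every statement match its speaker's type — contradiction.
So Omar is a fool.
With that fixed, Viktor's statement is true, so Viktor is a sage.
With that fixed, Ivan's statement is false, so Ivan is a fool.

Quinn: sage, Ravi: sage, Omar: fool, Ivan: fool, Viktor: sage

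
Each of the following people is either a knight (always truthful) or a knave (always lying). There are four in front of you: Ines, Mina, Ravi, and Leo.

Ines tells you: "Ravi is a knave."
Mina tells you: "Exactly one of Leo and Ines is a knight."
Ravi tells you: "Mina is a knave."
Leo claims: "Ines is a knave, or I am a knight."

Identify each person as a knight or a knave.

Ines: knight, Mina: knight, Ravi: knave, Leo: knave

Consider Ines. Suppose Ines is a knave.
Then no assignment of the remaining roles makes every statement match its speaker's type — contradiction.
So Ines is a knight.
Consider Mina. Suppose Mina is a knave.
Then no assignment of the remaining roles makes every statement match its speaker's type — contradiction.
So Mina is a knight.
With that fixed, Ravi's statement is false, so Ravi is a knave.
Consider Leo. Suppose Leo is a knight.
Then Mina's statement comes out false, contradicting Mina being a knight.
So Leo is a knave.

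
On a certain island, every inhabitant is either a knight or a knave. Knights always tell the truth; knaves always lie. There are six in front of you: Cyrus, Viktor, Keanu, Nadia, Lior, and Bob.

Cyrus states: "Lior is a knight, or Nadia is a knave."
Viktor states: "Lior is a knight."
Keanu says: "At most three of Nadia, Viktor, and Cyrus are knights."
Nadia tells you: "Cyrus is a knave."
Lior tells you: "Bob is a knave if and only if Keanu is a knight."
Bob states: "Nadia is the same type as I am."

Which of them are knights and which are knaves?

Regardless of anyone's role, Keanu's statement is true, so Keanu is a knight.
Consider Cyrus. Suppose Cyrus is a knight.
Then no assignment of the remaining roles makes every statement match its speaker's type — contradiction.
So Cyrus is a knave.
With that fixed, Nadia's statement is true, so Nadia is a knight.
Consider Viktor. Suppose Viktor is a knight.
Then no assignment of the remaining roles makes every statement match its speaker's type — contradiction.
So Viktor is a knave.
Consider Lior. Suppose Lior is a knight.
Then Cyrus's statement comes out true, contradicting Cyrus being a knave.
So Lior is a knave.
Consider Bob. Suppose Bob is a knave.
Then Lior's statement comes out true, contradicting Lior being a knave.
So Bob is a knight.

Cyrus: knave, Viktor: knave, Keanu: knight, Nadia: knight, Lior: knave, Bob: knight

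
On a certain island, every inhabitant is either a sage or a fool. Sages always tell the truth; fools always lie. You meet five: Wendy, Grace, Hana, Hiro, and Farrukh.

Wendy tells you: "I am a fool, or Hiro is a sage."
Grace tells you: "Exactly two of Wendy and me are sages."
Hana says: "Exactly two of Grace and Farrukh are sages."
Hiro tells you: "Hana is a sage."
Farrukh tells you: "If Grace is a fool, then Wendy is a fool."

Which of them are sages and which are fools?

Wendy: sage, Grace: sage, Hana: sage, Hiro: sage, Farrukh: sage

Consider Wendy. Suppose Wendy is a fool.
Then Wendy's own statement would have to be false, but it can't be — contradiction.
So Wendy is a sage.
Consider Grace. Suppose Grace is a fool.
Then no assignment of the remaining roles makes every statement match its speaker's type — contradiction.
So Grace is a sage.
With that fixed, Farrukh's statement is true, so Farrukh is a sage.
With that fixed, Hana's statement is true, so Hana is a sage.
With that fixed, Hiro's statement is true, so Hiro is a sage.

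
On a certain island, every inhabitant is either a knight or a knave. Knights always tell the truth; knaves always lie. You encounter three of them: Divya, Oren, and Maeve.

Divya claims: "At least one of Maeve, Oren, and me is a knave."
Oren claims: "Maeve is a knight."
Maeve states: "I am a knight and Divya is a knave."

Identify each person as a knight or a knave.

Divya: knight, Oren: knave, Maeve: knave

Consider Divya. Suppose Divya is a knave.
Then Divya's own statement would have to be false, but it can't be — contradiction.
So Divya is a knight.
With that fixed, Maeve's statement is false, so Maeve is a knave.
With that fixed, Oren's statement is false, so Oren is a knave.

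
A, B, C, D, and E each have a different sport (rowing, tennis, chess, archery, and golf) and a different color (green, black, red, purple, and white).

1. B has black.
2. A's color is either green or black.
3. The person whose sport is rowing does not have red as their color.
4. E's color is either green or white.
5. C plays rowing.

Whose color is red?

Clue 1 rules out B for the one with color red.
With clues 1–2, A is impossible for the one with color red.
With clues 1–4, E is impossible for the one with color red.
With clues 1–5, C is impossible for the one with color red.
That leaves D.

D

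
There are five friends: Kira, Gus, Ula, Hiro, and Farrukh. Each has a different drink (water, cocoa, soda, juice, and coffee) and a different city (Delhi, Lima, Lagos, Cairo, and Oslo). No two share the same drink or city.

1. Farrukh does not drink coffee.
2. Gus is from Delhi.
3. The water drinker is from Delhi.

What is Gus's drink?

water

With clues 1–3, cocoa, coffee, juice, and soda are impossible for Gus's drink.
That leaves water.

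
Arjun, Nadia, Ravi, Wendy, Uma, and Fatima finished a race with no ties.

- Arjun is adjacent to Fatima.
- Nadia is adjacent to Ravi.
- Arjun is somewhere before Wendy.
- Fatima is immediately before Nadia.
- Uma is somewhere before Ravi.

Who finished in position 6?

With clues 1–3, Arjun and Fatima are ruled out for place 6.
With clues 1–4, Nadia and Ravi are ruled out for place 6.
With clues 1–5, Uma is ruled out for place 6.
So place 6 is Wendy.

Wendy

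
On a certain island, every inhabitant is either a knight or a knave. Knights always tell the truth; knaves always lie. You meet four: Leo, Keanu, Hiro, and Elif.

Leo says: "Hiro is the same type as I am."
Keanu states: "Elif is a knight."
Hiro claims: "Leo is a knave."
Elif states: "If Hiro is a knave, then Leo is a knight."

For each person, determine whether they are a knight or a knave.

Leo: knave, Keanu: knight, Hiro: knight, Elif: knight

Consider Leo. Suppose Leo is a knight.
Then no assignment of the remaining roles makes every statement match its speaker's type — contradiction.
So Leo is a knave.
With that fixed, Hiro's statement is true, so Hiro is a knight.
With that fixed, Elif's statement is true, so Elif is a knight.
With that fixed, Keanu's statement is true, so Keanu is a knight.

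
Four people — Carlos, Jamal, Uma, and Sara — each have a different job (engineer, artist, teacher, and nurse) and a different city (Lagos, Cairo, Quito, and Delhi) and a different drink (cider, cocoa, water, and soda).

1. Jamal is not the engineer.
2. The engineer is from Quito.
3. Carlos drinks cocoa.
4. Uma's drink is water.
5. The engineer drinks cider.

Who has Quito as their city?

With clues 1–2, Jamal is impossible for the one with city Quito.
With clues 1–5, Carlos and Uma are impossible for the one with city Quito.
That leaves Sara.

Sara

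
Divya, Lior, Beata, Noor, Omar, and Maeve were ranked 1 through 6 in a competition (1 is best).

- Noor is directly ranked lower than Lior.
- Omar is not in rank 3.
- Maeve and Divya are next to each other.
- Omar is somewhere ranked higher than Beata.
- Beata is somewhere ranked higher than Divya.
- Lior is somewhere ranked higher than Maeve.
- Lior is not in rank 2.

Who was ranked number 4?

Noor

With clues 1–4, Omar is ruled out for rank 4.
With clues 1–5, Lior is ruled out for rank 4.
With clues 1–6, Divya and Maeve are ruled out for rank 4.
With clues 1–7, Beata is ruled out for rank 4.
So rank 4 is Noor.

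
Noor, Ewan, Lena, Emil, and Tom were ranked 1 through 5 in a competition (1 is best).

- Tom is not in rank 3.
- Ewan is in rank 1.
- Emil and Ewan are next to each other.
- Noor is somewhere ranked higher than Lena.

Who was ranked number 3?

With clue 1, Tom is ruled out for rank 3.
With clues 1–2, Ewan is ruled out for rank 3.
With clues 1–3, Emil is ruled out for rank 3.
With clues 1–4, Lena is ruled out for rank 3.
So rank 3 is Noor.

Noor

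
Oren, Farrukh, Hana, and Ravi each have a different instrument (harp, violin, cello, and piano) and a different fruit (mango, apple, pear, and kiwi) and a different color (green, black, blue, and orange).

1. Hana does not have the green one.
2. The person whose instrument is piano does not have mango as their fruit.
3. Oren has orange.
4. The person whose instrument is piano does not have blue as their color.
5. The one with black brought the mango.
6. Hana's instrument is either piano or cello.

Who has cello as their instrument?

Hana

With clues 1–6, Farrukh, Oren, and Ravi are impossible for the one with instrument cello.
That leaves Hana.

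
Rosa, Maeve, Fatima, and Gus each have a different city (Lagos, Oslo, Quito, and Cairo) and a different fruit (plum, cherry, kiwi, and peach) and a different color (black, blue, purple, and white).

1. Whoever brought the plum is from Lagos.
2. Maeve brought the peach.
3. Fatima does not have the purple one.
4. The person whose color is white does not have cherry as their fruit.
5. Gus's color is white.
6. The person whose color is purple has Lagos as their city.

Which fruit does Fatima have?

cherry

With clues 1–2, peach is impossible for Fatima's fruit.
With clues 1–6, kiwi and plum are impossible for Fatima's fruit.
That leaves cherry.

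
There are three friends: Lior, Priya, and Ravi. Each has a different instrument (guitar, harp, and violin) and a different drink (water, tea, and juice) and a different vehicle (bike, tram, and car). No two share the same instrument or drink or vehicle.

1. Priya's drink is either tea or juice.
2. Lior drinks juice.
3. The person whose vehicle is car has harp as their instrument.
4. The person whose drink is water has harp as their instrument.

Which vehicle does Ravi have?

car

With clues 1–4, bike and tram are impossible for Ravi's vehicle.
That leaves car.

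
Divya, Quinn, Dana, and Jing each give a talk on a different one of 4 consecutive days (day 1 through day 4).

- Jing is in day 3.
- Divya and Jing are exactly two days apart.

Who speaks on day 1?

With clue 1, Jing is ruled out for day 1.
With clues 1–2, Dana and Quinn are ruled out for day 1.
So day 1 is Divya.

Divya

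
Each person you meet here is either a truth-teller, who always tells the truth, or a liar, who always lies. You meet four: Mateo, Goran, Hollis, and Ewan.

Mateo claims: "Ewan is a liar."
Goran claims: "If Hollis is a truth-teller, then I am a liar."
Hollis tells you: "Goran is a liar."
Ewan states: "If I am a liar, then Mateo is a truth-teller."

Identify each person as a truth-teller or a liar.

Consider Mateo. Suppose Mateo is a truth-teller.
Then no assignment of the remaining roles makes every statement match its speaker's type — contradiction.
So Mateo is a liar.
Consider Goran. Suppose Goran is a liar.
Then Goran's own statement would have to be false, but it can't be — contradiction.
So Goran is a truth-teller.
With that fixed, Hollis's statement is false, so Hollis is a liar.
Consider Ewan. Suppose Ewan is a liar.
Then Mateo's statement comes out true, contradicting Mateo being a liar.
So Ewan is a truth-teller.

Mateo: liar, Goran: truth-teller, Hollis: liar, Ewan: truth-teller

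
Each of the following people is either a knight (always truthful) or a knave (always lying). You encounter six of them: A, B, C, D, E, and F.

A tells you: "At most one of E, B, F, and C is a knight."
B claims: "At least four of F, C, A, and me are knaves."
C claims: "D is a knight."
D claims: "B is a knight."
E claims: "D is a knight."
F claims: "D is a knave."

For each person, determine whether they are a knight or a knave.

Consider A. Suppose A is a knave.
Then no assignment of the remaining roles makes every statement match its speaker's type — contradiction.
So A is a knight.
With that fixed, B's statement is false, so B is a knave.
With that fixed, D's statement is false, so D is a knave.
With that fixed, E's statement is false, so E is a knave.
With that fixed, F's statement is true, so F is a knight.
With that fixed, C's statement is false, so C is a knave.

A: knight, B: knave, C: knave, D: knave, E: knave, F: knight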